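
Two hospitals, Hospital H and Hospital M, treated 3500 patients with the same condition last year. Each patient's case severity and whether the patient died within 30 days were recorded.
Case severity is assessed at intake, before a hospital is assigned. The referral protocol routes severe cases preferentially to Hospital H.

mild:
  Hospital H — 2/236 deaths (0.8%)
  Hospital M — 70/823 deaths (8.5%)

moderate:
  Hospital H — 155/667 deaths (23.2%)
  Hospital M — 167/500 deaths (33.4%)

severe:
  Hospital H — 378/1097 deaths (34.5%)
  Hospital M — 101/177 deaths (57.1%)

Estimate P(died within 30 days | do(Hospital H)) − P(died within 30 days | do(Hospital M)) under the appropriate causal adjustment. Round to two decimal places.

-0.14

Within every case severity level Hospital H has the lower rate, yet pooled Hospital M does — Simpson's reversal.
The imbalance in case severity arose from how patients were allocated, not from anything the hospital did; and case severity independently affects the outcome. The pooled gap is confounded — condition on case severity.
Adjusting over the population distribution of case severity: 0.303·(0.008−0.085) + 0.333·(0.232−0.334) + 0.364·(0.345−0.571) = -0.139.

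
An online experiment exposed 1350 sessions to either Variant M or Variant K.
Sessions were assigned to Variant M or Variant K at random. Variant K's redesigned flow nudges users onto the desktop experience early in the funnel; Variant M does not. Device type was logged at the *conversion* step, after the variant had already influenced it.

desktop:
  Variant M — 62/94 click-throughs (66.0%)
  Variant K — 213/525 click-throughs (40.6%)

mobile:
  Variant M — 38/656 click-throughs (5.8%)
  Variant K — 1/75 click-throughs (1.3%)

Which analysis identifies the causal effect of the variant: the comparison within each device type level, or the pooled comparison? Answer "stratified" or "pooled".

pooled

The device type-specific comparison favours Variant M throughout, but the pooled figures favour Variant K. The question is whether to condition on device type.
The distribution of device type is itself part of what the variant does — it is an intermediate outcome. Holding it fixed would remove that part of the effect; the total effect is the pooled difference.
Pooled: Variant M 13.3% vs Variant K 35.7%; Variant K is higher overall.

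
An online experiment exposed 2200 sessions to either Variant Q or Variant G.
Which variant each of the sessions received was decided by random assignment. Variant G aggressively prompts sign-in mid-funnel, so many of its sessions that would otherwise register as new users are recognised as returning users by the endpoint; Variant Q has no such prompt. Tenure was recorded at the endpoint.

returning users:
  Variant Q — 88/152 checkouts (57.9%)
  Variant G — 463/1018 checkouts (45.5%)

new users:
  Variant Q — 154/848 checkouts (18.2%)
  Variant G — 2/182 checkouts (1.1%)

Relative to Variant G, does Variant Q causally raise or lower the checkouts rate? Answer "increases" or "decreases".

Variant Q is higher inside every user tenure stratum but Variant G is higher in aggregate. Whether to stratify depends on how user tenure relates to the variant.
User tenure is downstream of the variant. One should not condition on a consequence of treatment, so the overall rates are the right comparison.
Pooled: Variant Q 24.2% vs Variant G 38.8%; Variant G is higher overall.

decreases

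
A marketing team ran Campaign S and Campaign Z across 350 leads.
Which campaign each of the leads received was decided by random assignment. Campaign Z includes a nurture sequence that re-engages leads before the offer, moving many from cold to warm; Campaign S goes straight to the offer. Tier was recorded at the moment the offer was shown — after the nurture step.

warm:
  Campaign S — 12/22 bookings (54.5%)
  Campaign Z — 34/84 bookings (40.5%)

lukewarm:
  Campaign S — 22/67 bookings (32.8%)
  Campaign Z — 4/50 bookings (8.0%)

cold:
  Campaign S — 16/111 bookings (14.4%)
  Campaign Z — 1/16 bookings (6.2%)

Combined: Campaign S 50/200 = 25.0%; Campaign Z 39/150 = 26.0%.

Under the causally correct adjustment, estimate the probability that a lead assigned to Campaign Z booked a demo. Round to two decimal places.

0.26

Engagement tier is recorded after the campaign and is itself shifted by it — it sits on the causal path from campaign to outcome. Conditioning on a mediator would strip out part of the effect we want; the pooled comparison gives the total causal effect.
So P(outcome | do(Campaign Z)) is just the pooled rate for Campaign Z: 39/150 = 0.260.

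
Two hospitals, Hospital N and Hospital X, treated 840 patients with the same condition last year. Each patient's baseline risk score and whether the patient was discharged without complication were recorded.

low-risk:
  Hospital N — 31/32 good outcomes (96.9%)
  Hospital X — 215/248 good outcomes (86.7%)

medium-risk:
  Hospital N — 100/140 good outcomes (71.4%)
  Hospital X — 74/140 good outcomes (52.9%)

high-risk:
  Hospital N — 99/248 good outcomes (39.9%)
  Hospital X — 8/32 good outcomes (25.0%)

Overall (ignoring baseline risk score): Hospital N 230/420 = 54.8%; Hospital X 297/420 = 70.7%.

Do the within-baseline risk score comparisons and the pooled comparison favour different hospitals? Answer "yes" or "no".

yes

Within each baseline risk score level (low-risk 96.9% vs 86.7%; medium-risk 71.4% vs 52.9%; high-risk 39.9% vs 25.0%), Hospital N has the higher rate every time. Pooled: 54.8% vs 70.7% — Hospital X has the higher rate overall. The two comparisons disagree.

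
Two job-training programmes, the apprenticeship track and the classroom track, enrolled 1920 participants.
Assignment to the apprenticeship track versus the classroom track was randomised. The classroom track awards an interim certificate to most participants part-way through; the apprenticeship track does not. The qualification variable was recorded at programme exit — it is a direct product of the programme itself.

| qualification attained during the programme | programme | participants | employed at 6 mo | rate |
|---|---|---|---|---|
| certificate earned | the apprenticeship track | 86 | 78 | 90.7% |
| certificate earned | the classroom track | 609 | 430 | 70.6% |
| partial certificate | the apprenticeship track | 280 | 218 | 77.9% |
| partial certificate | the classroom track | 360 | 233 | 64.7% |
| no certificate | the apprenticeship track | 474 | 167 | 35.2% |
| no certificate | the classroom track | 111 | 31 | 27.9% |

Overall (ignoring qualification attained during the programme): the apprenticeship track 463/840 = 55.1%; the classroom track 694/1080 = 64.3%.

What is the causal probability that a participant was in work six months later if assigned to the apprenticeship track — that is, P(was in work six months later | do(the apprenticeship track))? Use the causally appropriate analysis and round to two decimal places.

0.55

Because the programme influences qualification attained during the programme, qualification attained during the programme is a post-treatment mediator, not a confounder. Stratifying on it would bias the estimate; the causal effect is the crude pooled difference.
So P(outcome | do(the apprenticeship track)) is just the pooled rate for the apprenticeship track: 463/840 = 0.551.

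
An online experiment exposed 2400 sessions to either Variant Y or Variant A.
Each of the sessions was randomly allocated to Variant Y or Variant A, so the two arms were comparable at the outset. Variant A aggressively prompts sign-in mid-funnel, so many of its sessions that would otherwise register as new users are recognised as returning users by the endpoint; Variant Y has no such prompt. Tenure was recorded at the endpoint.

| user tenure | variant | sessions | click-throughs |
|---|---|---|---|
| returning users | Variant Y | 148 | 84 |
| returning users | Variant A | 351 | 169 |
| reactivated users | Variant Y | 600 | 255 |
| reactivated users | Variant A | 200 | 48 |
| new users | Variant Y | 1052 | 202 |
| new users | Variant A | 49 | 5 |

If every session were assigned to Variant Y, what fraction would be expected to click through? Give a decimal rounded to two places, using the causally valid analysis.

User tenure is recorded after the variant and is itself shifted by it — it sits on the causal path from variant to outcome. Conditioning on a mediator would strip out part of the effect we want; the pooled comparison gives the total causal effect.
So P(outcome | do(Variant Y)) is just the pooled rate for Variant Y: 541/1800 = 0.301.

0.30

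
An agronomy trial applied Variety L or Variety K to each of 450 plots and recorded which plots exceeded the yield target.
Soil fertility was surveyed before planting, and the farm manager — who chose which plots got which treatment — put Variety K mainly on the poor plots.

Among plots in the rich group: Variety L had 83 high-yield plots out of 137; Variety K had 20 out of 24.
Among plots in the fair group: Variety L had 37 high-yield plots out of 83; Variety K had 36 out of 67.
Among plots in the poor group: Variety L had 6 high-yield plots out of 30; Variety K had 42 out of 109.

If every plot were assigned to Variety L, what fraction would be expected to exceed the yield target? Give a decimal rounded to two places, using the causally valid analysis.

Soil fertility satisfies the back-door criterion: it is not a descendant of the variety, and it blocks the spurious path from variety to outcome. Adjusting for it (i.e., using the within-soil fertility rates) gives the causal effect.
Standardising Variety L to the population soil fertility mix: 0.358·83/137 + 0.333·37/83 + 0.309·6/30 = 0.427.

0.43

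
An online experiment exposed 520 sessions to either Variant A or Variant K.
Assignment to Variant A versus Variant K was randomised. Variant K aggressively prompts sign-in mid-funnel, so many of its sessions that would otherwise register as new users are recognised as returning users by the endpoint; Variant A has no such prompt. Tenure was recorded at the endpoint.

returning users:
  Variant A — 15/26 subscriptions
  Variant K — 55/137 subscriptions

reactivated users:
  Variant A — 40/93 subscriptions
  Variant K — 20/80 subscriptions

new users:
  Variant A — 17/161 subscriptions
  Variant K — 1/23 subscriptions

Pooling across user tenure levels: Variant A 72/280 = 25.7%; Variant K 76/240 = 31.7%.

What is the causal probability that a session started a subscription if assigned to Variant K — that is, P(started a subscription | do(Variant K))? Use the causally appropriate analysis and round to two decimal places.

User tenure lies on the pathway variant → user tenure → outcome, so adjusting for it blocks the indirect effect. For the total causal effect of variant, use the unadjusted pooled rates.
So P(outcome | do(Variant K)) is just the pooled rate for Variant K: 76/240 = 0.317.

0.32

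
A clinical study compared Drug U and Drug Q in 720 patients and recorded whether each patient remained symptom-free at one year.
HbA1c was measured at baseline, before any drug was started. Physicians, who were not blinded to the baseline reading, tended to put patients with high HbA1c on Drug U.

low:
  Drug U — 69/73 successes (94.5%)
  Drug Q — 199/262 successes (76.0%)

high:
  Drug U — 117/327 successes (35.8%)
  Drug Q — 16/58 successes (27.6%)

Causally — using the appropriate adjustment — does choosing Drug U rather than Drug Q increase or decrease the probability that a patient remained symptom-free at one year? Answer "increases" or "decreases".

The HbA1c-specific comparison favours Drug U throughout, but the pooled figures favour Drug Q. The question is whether to condition on HbA1c.
HbA1c is set before the drug has any effect — it is not caused by the drug — and it independently drives the outcome. That makes it a confounder, so the causal comparison is within HbA1c levels.
Within each level — low: 94.5% vs 76.0%; high: 35.8% vs 27.6% — Drug U is higher every time.

increases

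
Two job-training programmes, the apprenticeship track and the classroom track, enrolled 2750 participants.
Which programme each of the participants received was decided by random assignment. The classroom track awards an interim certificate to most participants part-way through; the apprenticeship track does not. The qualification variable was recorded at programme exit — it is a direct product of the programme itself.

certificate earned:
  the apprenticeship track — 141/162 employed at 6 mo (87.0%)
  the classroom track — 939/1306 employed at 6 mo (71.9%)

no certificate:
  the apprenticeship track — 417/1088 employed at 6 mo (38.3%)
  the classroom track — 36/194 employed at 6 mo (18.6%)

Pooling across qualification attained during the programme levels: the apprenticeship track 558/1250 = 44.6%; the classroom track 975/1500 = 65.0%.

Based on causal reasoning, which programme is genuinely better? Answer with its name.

the classroom track

Because the programme influences qualification attained during the programme, qualification attained during the programme is a post-treatment mediator, not a confounder. Stratifying on it would bias the estimate; the causal effect is the crude pooled difference.
Pooled: the apprenticeship track 44.6% vs the classroom track 65.0%; the classroom track is higher overall.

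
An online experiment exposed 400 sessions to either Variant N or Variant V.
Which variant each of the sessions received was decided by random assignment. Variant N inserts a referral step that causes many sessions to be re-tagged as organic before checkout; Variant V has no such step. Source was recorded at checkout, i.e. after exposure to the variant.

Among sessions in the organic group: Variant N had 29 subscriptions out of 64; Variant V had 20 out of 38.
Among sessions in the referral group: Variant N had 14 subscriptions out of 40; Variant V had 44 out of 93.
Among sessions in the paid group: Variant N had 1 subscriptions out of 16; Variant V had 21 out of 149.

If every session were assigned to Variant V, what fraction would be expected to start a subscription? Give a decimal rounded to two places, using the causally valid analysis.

The traffic source-specific comparison favours Variant V throughout, but the pooled figures favour Variant N. The question is whether to condition on traffic source.
Because the variant influences traffic source, traffic source is a post-treatment mediator, not a confounder. Stratifying on it would bias the estimate; the causal effect is the crude pooled difference.
So P(outcome | do(Variant V)) is just the pooled rate for Variant V: 85/280 = 0.304.

0.30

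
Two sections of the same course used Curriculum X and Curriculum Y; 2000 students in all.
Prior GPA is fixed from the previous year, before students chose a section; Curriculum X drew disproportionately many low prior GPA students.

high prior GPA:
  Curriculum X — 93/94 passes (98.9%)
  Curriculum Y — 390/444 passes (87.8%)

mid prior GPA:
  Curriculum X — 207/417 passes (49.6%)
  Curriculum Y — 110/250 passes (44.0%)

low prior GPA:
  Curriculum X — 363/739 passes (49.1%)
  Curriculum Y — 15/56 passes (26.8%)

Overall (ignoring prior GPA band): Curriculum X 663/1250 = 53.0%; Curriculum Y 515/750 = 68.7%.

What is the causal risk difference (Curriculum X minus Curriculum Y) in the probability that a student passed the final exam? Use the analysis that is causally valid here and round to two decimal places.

+0.14

Prior GPA band differs across teaching methods for reasons unrelated to any effect of the teaching method itself, and it separately predicts the outcome — a classic confounder. We must compare within prior GPA band levels.
Adjusting over the population distribution of prior GPA band: 0.269·(0.989−0.878) + 0.334·(0.496−0.440) + 0.398·(0.491−0.268) = +0.137.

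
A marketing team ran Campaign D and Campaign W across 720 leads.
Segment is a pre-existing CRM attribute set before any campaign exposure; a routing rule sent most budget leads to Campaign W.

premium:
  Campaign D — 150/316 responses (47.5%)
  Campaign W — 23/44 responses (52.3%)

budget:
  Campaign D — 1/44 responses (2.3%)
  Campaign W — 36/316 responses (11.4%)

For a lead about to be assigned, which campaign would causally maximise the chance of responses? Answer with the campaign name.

Customer segment is set before the campaign has any effect — it is not caused by the campaign — and it independently drives the outcome. That makes it a confounder, so the causal comparison is within customer segment levels.
Within each level — premium: 47.5% vs 52.3%; budget: 2.3% vs 11.4% — Campaign W is higher every time.

Campaign W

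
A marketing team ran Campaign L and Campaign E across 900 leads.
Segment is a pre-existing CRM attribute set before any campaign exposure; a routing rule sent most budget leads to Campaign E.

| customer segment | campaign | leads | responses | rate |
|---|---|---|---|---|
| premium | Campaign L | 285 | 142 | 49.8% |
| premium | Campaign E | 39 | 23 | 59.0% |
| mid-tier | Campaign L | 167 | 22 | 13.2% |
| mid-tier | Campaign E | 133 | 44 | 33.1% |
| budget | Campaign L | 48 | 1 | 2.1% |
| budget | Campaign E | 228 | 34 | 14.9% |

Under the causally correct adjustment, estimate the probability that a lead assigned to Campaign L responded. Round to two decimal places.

The customer segment-specific comparison favours Campaign E throughout, but the pooled figures favour Campaign L. The question is whether to condition on customer segment.
Customer segment differs across campaigns for reasons unrelated to any effect of the campaign itself, and it separately predicts the outcome — a classic confounder. We must compare within customer segment levels.
Standardising Campaign L to the population customer segment mix: 0.360·142/285 + 0.333·22/167 + 0.307·1/48 = 0.230.

0.23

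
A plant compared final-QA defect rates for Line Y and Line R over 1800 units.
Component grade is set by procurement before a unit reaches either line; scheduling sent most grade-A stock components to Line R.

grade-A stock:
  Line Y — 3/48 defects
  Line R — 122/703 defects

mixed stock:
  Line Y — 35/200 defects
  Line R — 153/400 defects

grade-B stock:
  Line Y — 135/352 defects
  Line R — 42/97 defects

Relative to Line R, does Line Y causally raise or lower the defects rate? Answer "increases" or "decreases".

Here component grade is a common cause — it drives both which line a case falls under and the outcome. The crude comparison mixes populations; the stratum-specific rates are the causally relevant ones.
Within each level — grade-A stock: 6.2% vs 17.4%; mixed stock: 17.5% vs 38.2%; grade-B stock: 38.4% vs 43.3% — Line Y is lower every time.

decreases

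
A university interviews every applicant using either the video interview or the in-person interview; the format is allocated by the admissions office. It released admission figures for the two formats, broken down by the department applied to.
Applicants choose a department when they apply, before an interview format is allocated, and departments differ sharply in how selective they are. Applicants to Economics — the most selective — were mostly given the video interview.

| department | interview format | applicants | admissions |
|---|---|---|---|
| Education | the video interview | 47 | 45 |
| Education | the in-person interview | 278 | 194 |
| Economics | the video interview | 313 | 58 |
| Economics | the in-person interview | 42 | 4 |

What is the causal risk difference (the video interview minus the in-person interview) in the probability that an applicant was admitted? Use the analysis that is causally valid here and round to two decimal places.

The stratified and pooled comparisons disagree (the video interview wins within each department; the in-person interview wins overall), so the answer turns on the causal role of department.
Here department is a common cause — it drives both which interview format a case falls under and the outcome. The crude comparison mixes populations; the stratum-specific rates are the causally relevant ones.
Adjusting over the population distribution of department: 0.478·(0.957−0.698) + 0.522·(0.185−0.095) = +0.171.

+0.17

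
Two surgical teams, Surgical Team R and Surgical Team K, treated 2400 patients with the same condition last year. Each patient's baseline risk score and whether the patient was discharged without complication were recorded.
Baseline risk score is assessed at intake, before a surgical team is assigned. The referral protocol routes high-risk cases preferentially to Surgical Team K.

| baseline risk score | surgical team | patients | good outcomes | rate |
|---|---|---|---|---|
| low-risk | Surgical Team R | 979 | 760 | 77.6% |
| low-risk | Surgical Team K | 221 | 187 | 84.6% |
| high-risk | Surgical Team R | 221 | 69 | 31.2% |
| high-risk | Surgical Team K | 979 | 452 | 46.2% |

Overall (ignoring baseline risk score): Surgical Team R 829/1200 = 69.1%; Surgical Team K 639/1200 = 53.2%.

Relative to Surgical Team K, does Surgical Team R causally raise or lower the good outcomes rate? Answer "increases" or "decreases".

The imbalance in baseline risk score arose from how patients were allocated, not from anything the surgical team did; and baseline risk score independently affects the outcome. The pooled gap is confounded — condition on baseline risk score.
Within each level — low-risk: 77.6% vs 84.6%; high-risk: 31.2% vs 46.2% — Surgical Team K is higher every time.

decreases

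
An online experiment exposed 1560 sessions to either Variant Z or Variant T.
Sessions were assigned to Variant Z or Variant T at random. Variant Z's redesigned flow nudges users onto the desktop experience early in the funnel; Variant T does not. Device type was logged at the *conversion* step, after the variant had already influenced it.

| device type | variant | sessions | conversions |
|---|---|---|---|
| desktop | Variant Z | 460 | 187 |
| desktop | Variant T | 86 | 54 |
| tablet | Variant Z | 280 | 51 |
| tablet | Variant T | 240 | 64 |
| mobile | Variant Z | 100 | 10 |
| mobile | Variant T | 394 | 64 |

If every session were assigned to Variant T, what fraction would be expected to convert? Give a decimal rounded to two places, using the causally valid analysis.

0.25

Variant T is higher inside every device type stratum but Variant Z is higher in aggregate. Whether to stratify depends on how device type relates to the variant.
Device type here is a post-treatment variable shaped by the variant; conditioning on it would introduce bias rather than remove it. The overall comparison is the causal one.
So P(outcome | do(Variant T)) is just the pooled rate for Variant T: 182/720 = 0.253.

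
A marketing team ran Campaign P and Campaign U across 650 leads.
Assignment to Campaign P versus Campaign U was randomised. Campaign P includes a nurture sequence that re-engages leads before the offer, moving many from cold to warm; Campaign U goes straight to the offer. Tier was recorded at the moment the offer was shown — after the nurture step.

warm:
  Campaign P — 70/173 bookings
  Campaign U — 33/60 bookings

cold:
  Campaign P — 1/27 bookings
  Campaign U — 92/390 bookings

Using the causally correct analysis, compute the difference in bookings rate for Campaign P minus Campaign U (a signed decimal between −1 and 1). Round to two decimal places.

Within every engagement tier level Campaign U has the higher rate, yet pooled Campaign P does — Simpson's reversal.
The distribution of engagement tier is itself part of what the campaign does — it is an intermediate outcome. Holding it fixed would remove that part of the effect; the total effect is the pooled difference.
The causal difference is the pooled difference: 0.355 − 0.278 = +0.077.

+0.08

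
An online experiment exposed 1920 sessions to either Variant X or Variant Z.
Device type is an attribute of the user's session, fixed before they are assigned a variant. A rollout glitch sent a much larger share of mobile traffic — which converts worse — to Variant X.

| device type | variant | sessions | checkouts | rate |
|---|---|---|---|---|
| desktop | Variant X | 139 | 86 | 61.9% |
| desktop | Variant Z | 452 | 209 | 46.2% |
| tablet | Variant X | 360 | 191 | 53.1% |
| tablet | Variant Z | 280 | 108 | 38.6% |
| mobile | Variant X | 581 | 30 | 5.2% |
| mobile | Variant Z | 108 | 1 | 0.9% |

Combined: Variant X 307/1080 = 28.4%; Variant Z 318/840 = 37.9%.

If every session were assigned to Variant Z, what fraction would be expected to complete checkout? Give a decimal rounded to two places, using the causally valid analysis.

Variant X is higher inside every device type stratum but Variant Z is higher in aggregate. Whether to stratify depends on how device type relates to the variant.
Device type is set before the variant has any effect — it is not caused by the variant — and it independently drives the outcome. That makes it a confounder, so the causal comparison is within device type levels.
Standardising Variant Z to the population device type mix: 0.308·209/452 + 0.333·108/280 + 0.359·1/108 = 0.274.

0.27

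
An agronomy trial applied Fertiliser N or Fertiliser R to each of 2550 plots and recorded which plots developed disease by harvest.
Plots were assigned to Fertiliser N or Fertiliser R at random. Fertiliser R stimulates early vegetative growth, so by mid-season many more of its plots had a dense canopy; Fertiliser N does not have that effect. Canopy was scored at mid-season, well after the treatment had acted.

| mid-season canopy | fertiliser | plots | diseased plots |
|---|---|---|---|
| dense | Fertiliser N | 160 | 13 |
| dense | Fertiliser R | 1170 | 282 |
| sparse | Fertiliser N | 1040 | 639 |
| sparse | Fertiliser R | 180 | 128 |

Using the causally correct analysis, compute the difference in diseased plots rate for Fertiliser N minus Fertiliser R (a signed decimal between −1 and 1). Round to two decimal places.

+0.24

Because the fertiliser influences mid-season canopy, mid-season canopy is a post-treatment mediator, not a confounder. Stratifying on it would bias the estimate; the causal effect is the crude pooled difference.
The causal difference is the pooled difference: 0.543 − 0.304 = +0.240.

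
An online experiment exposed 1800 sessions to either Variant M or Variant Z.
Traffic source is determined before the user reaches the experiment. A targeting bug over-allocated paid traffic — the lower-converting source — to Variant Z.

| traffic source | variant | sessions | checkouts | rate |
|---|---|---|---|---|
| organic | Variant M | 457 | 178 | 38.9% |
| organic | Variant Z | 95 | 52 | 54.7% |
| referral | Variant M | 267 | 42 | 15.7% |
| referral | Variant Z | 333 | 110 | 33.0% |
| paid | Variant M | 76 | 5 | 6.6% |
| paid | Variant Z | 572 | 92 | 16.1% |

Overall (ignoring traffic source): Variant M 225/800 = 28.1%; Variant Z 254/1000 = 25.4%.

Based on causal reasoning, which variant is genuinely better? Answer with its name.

Variant Z

Variant Z is higher inside every traffic source stratum but Variant M is higher in aggregate. Whether to stratify depends on how traffic source relates to the variant.
Traffic source is set before the variant has any effect — it is not caused by the variant — and it independently drives the outcome. That makes it a confounder, so the causal comparison is within traffic source levels.
Within each level — organic: 38.9% vs 54.7%; referral: 15.7% vs 33.0%; paid: 6.6% vs 16.1% — Variant Z is higher every time.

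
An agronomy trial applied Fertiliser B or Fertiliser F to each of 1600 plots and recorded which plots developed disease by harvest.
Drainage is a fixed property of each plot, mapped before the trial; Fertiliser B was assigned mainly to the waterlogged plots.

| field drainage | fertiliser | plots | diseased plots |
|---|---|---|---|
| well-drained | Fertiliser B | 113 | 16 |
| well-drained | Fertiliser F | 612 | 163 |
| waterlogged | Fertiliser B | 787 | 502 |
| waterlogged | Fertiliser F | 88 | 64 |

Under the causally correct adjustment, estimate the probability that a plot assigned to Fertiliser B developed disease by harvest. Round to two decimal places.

The field drainage-specific comparison favours Fertiliser B throughout, but the pooled figures favour Fertiliser F. The question is whether to condition on field drainage.
Field drainage differs across fertilisers for reasons unrelated to any effect of the fertiliser itself, and it separately predicts the outcome — a classic confounder. We must compare within field drainage levels.
Standardising Fertiliser B to the population field drainage mix: 0.453·16/113 + 0.547·502/787 = 0.413.

0.41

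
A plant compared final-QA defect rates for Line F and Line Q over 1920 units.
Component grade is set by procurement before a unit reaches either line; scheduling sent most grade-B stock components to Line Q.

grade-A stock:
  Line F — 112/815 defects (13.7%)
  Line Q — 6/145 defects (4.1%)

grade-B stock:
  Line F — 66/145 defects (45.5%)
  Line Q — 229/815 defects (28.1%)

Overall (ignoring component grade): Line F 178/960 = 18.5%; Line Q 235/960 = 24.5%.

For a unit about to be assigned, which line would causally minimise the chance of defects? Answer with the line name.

The stratified and pooled comparisons disagree (Line Q wins within each component grade; Line F wins overall), so the answer turns on the causal role of component grade.
Component grade satisfies the back-door criterion: it is not a descendant of the line, and it blocks the spurious path from line to outcome. Adjusting for it (i.e., using the within-component grade rates) gives the causal effect.
Within each level — grade-A stock: 13.7% vs 4.1%; grade-B stock: 45.5% vs 28.1% — Line Q is lower every time.

Line Q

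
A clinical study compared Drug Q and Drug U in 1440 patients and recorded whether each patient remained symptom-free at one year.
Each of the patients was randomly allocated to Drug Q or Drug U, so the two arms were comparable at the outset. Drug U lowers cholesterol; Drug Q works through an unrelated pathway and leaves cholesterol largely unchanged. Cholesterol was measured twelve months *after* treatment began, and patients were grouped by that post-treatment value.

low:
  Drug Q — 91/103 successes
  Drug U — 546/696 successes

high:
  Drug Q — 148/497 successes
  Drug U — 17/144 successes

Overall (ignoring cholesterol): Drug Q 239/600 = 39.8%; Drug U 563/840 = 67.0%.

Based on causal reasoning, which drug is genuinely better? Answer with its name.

Drug U

Cholesterol lies on the pathway drug → cholesterol → outcome, so adjusting for it blocks the indirect effect. For the total causal effect of drug, use the unadjusted pooled rates.
Pooled: Drug Q 39.8% vs Drug U 67.0%; Drug U is higher overall.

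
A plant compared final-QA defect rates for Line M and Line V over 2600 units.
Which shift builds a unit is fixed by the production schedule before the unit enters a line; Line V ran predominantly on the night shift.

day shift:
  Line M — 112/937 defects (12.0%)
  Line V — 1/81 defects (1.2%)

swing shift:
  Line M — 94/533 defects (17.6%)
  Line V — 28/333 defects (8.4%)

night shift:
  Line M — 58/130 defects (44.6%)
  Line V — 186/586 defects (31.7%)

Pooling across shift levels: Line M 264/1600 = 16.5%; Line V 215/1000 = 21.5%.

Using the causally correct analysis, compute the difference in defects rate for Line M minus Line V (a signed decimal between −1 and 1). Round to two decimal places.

+0.11

The shift-specific comparison favours Line V throughout, but the pooled figures favour Line M. The question is whether to condition on shift.
Since shift is a pre-existing factor (not a product of the line) and it affects the outcome on its own, it is a confounder. The stratified rates, not the pooled rate, identify the causal effect.
Adjusting over the population distribution of shift: 0.392·(0.120−0.012) + 0.333·(0.176−0.084) + 0.275·(0.446−0.317) = +0.108.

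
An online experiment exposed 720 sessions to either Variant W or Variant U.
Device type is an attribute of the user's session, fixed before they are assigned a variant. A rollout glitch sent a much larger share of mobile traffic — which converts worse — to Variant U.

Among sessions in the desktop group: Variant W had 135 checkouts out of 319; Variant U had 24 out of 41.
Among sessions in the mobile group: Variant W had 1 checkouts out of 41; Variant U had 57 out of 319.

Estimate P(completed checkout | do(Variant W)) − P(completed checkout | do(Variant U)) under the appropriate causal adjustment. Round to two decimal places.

-0.16

The stratified and pooled comparisons disagree (Variant U wins within each device type; Variant W wins overall), so the answer turns on the causal role of device type.
Since device type is a pre-existing factor (not a product of the variant) and it affects the outcome on its own, it is a confounder. The stratified rates, not the pooled rate, identify the causal effect.
Adjusting over the population distribution of device type: 0.500·(0.423−0.585) + 0.500·(0.024−0.179) = -0.158.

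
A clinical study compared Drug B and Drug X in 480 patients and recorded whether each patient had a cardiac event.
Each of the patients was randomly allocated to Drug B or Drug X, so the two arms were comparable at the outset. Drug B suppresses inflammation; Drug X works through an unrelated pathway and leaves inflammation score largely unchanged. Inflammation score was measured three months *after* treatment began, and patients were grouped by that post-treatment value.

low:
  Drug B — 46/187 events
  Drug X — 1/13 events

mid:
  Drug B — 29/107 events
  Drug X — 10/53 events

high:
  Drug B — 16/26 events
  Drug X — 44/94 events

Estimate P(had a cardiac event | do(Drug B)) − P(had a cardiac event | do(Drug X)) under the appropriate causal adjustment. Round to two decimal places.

-0.06

Inflammation score is downstream of the drug. One should not condition on a consequence of treatment, so the overall rates are the right comparison.
The causal difference is the pooled difference: 0.284 − 0.344 = -0.059.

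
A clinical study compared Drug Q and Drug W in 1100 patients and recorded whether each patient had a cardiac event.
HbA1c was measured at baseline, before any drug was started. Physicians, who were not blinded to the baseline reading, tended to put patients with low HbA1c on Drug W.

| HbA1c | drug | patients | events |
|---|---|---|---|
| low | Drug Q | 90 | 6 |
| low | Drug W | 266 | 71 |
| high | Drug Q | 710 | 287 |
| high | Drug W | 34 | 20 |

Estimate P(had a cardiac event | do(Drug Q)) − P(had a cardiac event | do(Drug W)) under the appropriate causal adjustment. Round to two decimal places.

-0.19

The stratified and pooled comparisons disagree (Drug Q wins within each HbA1c; Drug W wins overall), so the answer turns on the causal role of HbA1c.
Nothing the drug does changes HbA1c; the imbalance is an allocation artefact. With HbA1c also predicting the outcome, the pooled figure is confounded, and the within-stratum comparison is the causal one.
Adjusting over the population distribution of HbA1c: 0.324·(0.067−0.267) + 0.676·(0.404−0.588) = -0.189.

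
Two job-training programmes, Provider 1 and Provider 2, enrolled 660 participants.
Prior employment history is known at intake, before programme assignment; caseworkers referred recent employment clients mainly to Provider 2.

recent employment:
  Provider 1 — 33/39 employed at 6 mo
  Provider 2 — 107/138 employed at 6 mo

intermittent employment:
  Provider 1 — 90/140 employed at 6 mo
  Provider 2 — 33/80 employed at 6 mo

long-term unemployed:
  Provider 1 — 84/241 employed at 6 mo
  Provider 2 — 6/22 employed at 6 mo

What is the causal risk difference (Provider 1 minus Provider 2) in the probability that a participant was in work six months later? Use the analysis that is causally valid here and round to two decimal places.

The prior employment history-specific comparison favours Provider 1 throughout, but the pooled figures favour Provider 2. The question is whether to condition on prior employment history.
Here prior employment history is a common cause — it drives both which programme a case falls under and the outcome. The crude comparison mixes populations; the stratum-specific rates are the causally relevant ones.
Adjusting over the population distribution of prior employment history: 0.268·(0.846−0.775) + 0.333·(0.643−0.412) + 0.398·(0.349−0.273) = +0.126.

+0.13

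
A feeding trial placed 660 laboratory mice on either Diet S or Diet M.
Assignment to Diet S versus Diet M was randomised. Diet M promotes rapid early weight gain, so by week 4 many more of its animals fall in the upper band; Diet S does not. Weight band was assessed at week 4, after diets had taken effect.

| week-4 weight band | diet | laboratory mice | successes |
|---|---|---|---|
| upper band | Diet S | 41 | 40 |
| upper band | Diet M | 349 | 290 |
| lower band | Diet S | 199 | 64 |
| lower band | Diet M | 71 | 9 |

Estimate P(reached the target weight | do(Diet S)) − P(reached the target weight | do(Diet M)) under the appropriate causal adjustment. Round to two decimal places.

The distribution of week-4 weight band is itself part of what the diet does — it is an intermediate outcome. Holding it fixed would remove that part of the effect; the total effect is the pooled difference.
The causal difference is the pooled difference: 0.433 − 0.712 = -0.279.

-0.28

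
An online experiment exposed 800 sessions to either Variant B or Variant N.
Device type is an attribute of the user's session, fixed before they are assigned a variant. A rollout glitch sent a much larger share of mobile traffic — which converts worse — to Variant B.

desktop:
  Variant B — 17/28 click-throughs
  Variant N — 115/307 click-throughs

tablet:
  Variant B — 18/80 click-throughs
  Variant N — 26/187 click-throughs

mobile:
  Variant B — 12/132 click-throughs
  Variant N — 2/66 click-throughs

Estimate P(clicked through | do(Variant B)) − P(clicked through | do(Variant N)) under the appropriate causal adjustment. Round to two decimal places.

+0.14

Since device type is a pre-existing factor (not a product of the variant) and it affects the outcome on its own, it is a confounder. The stratified rates, not the pooled rate, identify the causal effect.
Adjusting over the population distribution of device type: 0.419·(0.607−0.375) + 0.334·(0.225−0.139) + 0.247·(0.091−0.030) = +0.141.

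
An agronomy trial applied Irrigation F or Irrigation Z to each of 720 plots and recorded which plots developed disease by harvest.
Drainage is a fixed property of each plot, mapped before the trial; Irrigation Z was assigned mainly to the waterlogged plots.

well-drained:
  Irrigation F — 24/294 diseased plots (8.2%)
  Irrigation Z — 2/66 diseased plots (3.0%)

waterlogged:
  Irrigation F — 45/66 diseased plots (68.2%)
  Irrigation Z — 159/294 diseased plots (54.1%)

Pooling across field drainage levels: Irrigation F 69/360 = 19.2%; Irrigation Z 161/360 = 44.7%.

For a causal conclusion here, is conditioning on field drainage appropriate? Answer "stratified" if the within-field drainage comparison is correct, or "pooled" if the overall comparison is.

Nothing the irrigation does changes field drainage; the imbalance is an allocation artefact. With field drainage also predicting the outcome, the pooled figure is confounded, and the within-stratum comparison is the causal one.
Within each level — well-drained: 8.2% vs 3.0%; waterlogged: 68.2% vs 54.1% — Irrigation Z is lower every time.

stratified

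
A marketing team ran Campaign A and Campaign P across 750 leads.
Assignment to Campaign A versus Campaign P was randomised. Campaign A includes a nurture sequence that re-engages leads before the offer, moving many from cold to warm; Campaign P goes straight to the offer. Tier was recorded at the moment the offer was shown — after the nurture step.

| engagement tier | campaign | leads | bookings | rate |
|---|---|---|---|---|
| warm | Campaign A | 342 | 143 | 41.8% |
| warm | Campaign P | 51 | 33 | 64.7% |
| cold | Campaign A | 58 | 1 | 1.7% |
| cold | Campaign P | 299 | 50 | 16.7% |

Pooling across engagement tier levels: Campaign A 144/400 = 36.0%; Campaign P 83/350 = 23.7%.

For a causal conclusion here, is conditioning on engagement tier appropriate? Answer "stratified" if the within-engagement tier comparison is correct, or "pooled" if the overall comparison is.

pooled

The distribution of engagement tier is itself part of what the campaign does — it is an intermediate outcome. Holding it fixed would remove that part of the effect; the total effect is the pooled difference.
Pooled: Campaign A 36.0% vs Campaign P 23.7%; Campaign A is higher overall.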